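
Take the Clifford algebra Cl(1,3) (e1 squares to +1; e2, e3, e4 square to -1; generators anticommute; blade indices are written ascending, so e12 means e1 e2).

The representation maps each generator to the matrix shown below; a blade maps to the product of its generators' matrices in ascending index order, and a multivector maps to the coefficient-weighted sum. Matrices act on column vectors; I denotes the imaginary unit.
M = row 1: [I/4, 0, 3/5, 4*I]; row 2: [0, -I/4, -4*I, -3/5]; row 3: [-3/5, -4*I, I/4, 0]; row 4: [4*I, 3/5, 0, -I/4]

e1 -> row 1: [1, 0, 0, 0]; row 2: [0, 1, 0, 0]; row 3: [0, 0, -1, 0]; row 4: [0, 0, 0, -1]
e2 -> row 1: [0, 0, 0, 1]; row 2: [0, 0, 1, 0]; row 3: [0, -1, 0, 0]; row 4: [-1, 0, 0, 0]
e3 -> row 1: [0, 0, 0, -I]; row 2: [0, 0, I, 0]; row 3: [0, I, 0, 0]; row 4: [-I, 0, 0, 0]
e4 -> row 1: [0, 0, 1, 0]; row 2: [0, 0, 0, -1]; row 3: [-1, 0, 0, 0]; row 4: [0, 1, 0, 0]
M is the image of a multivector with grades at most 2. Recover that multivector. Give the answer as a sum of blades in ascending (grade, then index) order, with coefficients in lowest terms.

Method: the blade images are trace-orthogonal — tr(rho(e_A) rho(e_B)^-1) = 4 if A = B and 0 otherwise — and rho(e_A)^-1 = (e_A)^2 * rho(e_A) with (e_A)^2 = +1 or -1, so the coefficient of e_A in the preimage is (e_A)^2 * tr(M rho(e_A))/4.
Nonzero projections over blades of grade <= 2: e3: (e3)^2 = -1, tr(M rho(e3)) = 16, coefficient -4; e4: (e4)^2 = -1, tr(M rho(e4)) = -12/5, coefficient 3/5; e23: (e23)^2 = -1, tr(M rho(e23)) = 1, coefficient -1/4. Every other blade of grade <= 2 projects to 0.
Answer: -4*e3 + 3/5*e4 - 1/4*e23


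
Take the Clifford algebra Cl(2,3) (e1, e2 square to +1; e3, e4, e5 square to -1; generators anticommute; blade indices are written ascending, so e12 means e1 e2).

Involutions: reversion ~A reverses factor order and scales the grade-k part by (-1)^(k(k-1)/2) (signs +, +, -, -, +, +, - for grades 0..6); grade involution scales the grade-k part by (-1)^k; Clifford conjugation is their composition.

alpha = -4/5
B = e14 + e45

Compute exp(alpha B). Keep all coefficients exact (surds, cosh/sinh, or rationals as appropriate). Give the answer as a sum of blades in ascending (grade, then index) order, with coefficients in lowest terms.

B^2 term by term: the squares give (1)^2*(e14)^2 + (1)^2*(e45)^2 = 1*(+1) + 1*(-1) = 0 (each basis 2-blade squares to minus the product of its generators' squares); cross terms between blades sharing an index anticommute and cancel. So B^2 = 0.
B^2 = 0, so the series closes: exp(alpha B) = 1 + alpha B (parabolic case).
Answer: 1 - 4/5*e14 - 4/5*e45


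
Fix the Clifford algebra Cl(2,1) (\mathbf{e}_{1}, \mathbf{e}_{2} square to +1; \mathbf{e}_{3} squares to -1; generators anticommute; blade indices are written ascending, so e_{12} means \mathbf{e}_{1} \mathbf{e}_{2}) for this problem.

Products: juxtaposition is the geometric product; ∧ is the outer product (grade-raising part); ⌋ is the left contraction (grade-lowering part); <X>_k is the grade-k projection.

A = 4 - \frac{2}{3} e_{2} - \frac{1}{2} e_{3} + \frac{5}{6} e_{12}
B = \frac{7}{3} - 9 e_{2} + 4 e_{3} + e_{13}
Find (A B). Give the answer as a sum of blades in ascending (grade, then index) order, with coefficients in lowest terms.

step 1: \frac{52}{3} - 8 e_{1} - \frac{338}{9} e_{2} + \frac{89}{6} e_{3} + \frac{35}{18} e_{12} + 4 e_{13} - 8 e_{23} + 4 e_{123}
Answer: \frac{52}{3} - 8 e_{1} - \frac{338}{9} e_{2} + \frac{89}{6} e_{3} + \frac{35}{18} e_{12} + 4 e_{13} - 8 e_{23} + 4 e_{123}


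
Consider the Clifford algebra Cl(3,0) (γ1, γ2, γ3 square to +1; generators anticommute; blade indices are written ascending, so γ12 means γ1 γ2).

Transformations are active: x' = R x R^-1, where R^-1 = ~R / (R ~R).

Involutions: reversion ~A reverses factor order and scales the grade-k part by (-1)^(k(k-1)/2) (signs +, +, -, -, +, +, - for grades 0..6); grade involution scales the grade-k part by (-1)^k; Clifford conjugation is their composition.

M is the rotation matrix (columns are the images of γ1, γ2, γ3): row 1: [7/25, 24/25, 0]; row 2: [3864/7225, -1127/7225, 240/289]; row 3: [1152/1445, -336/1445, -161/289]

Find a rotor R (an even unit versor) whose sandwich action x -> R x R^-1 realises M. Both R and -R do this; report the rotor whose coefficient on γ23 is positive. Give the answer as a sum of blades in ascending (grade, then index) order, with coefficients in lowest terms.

Method: write R = a + b12*γ12 + b13*γ13 + b23*γ23 with a^2 + b12^2 + b13^2 + b23^2 = 1 (so R^-1 = ~R). Expanding the columns R e_j ~R gives tr M = 4a^2 - 1 and, from the antisymmetric part, M21 - M12 = -4a*b12, M13 - M31 = 4a*b13, M32 - M23 = -4a*b23.
Here tr M = -3129/7225, so a^2 = (1 + tr M)/4 = 1024/7225 and a = ±32/85. Taking a = 32/85: M21 - M12 = -3072/7225, M13 - M31 = -1152/1445, M32 - M23 = -1536/1445, giving b12 = 24/85, b13 = -9/17, b23 = 12/17, i.e. R = 32/85 + 24/85*γ12 - 9/17*γ13 + 12/17*γ23.
Its γ23 coefficient is already positive.
Answer: 32/85 + 24/85*γ12 - 9/17*γ13 + 12/17*γ23. Note: both R and -R realise this M (trace -3129/7225); the covering map identifies them, and the γ23-coefficient sign is the tie-breaker.


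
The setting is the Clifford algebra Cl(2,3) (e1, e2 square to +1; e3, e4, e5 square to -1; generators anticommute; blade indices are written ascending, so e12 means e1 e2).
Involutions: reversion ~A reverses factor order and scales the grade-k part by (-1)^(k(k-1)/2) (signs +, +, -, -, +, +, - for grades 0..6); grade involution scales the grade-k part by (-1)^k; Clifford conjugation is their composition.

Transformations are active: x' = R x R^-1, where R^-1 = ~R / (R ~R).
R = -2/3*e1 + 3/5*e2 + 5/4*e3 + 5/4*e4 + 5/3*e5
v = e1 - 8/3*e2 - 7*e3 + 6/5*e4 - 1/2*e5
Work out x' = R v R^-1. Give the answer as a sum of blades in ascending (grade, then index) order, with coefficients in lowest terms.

~R = -2/3*e1 + 3/5*e2 + 5/4*e3 + 5/4*e4 + 5/3*e5, and R ~R = -3059/600, so R^-1 = ~R / (-3059/600).
R v = 349/60 + 53/45*e12 + 41/12*e13 - 41/20*e14 - 4/3*e15 - 13/15*e23 + 304/75*e24 + 373/90*e25 + 41/4*e34 + 265/24*e35 - 21/8*e45
Answer: 4783/9177*e1 + 11908/9177*e2 + 12688/3059*e3 - 61979/15295*e4 - 60623/18354*e5


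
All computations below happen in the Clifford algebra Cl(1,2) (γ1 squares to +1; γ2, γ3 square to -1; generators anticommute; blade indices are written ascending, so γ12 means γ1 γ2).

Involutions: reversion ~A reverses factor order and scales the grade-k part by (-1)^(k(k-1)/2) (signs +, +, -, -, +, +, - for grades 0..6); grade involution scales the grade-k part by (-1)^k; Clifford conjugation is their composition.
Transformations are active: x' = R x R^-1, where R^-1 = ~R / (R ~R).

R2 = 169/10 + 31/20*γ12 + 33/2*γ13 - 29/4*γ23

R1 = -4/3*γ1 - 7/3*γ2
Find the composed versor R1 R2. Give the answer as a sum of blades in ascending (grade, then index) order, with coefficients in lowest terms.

Distribute over the terms of R1 (each basis-blade product reordered to ascending indices, repeated generators contracted through their squares):
(-4/3*γ1) R2 = -338/15*γ1 - 31/15*γ2 - 22*γ3 + 29/3*γ123
(-7/3*γ2) R2 = -217/60*γ1 - 1183/30*γ2 - 203/12*γ3 + 77/2*γ123
Summing the partial products and collecting blades:
Answer: -523/20*γ1 - 83/2*γ2 - 467/12*γ3 + 289/6*γ123


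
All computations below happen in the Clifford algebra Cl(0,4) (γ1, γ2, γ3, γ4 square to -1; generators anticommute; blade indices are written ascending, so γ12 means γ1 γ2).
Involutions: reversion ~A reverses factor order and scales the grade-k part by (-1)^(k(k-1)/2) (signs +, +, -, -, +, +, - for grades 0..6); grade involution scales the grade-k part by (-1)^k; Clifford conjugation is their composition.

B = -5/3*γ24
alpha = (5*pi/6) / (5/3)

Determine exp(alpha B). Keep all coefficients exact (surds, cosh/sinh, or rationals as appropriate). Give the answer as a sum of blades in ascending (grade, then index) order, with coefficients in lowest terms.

B^2 = (-5/3)^2*(γ24)^2 = 25/9*(-1) = -25/9 (a basis 2-blade squares to minus the product of its generators' squares).
B^2 = -25/9 — a negative square means the series sums to a rotation: l = 5/3, alpha*l = 5*pi/6, so exp(alpha B) = cos(5*pi/6) + (sin(5*pi/6)/(5/3))*B = -sqrt(3)/2 + (3/10)*B.
Answer: -sqrt(3)/2 - 1/2*γ24


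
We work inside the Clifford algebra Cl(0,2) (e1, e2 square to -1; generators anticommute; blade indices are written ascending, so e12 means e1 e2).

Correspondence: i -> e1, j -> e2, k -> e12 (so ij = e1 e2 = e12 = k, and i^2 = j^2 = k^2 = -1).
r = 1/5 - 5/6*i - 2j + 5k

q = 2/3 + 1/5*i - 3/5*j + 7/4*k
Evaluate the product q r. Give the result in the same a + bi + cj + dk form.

In blades: q = 2/3 + 1/5*e1 - 3/5*e2 + 7/4*e12, r = 1/5 - 5/6*e1 - 2*e2 + 5*e12.
Distribute q over r term by term (generator squares from the signature, products reordered to ascending indices): (2/3)*r = 2/15 - 5/9*e1 - 4/3*e2 + 10/3*e12; (1/5*e1)*r = 1/6 + 1/25*e1 - e2 - 2/5*e12; (-3/5*e2)*r = -6/5 - 3*e1 - 3/25*e2 - 1/2*e12; (7/4*e12)*r = -35/4 + 7/2*e1 - 35/24*e2 + 7/20*e12.
Sum: -193/20 - 7/450*e1 - 2347/600*e2 + 167/60*e12; translating back through the correspondence:
Answer: -193/20 - 7/450*i - 2347/600*j + 167/60*k


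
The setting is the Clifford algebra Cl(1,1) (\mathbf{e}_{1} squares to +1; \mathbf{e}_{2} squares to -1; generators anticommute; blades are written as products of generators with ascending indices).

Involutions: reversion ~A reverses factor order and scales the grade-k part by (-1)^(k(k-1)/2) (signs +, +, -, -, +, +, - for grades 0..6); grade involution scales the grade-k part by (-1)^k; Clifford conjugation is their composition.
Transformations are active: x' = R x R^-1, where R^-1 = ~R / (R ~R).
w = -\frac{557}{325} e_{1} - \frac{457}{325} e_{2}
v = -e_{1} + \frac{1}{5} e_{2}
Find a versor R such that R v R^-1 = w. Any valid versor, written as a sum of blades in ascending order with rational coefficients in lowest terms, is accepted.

Sketch: the shared square \frac{24}{25} makes R = v + w = -\frac{882}{325} e_{1} - \frac{392}{325} e_{2} the natural versor; its sandwich fixes that direction, negates (v - w)/2, and sends v to w.
Answer: -\frac{882}{325} e_{1} - \frac{392}{325} e_{2}


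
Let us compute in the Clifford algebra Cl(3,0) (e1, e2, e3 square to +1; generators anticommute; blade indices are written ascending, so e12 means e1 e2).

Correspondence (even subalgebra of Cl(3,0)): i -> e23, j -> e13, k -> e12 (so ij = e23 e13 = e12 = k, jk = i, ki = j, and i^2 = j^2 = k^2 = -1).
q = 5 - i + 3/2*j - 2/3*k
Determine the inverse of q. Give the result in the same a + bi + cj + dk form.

In blades: q = 5 - 2/3*e12 + 3/2*e13 - e23.
With qbar = 5 + 2/3*e12 - 3/2*e13 + e23 (scalar fixed, mapped units negated), q qbar = 1033/36 (the sum of squared coefficients), so q^-1 = qbar / (1033/36) = 180/1033 + 24/1033*e12 - 54/1033*e13 + 36/1033*e23; translating back:
Answer: 180/1033 + 36/1033*i - 54/1033*j + 24/1033*k


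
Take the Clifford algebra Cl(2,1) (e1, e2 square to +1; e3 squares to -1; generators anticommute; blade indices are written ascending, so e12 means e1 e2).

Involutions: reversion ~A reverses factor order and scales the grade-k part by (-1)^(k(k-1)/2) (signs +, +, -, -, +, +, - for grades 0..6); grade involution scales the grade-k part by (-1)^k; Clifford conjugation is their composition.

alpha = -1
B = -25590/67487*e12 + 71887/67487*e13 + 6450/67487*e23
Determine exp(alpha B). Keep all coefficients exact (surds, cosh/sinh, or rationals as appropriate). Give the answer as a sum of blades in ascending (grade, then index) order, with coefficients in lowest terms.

B^2 term by term: the squares give (-25590/67487)^2*(e12)^2 + (71887/67487)^2*(e13)^2 + (6450/67487)^2*(e23)^2 = 654848100/4554495169*(-1) + 5167740769/4554495169*(+1) + 41602500/4554495169*(+1) = 1 (each basis 2-blade squares to minus the product of its generators' squares); cross terms between blades sharing an index anticommute and cancel. So B^2 = 1.
B^2 = 1 — since the square is positive, the closed form is hyperbolic: l = 1, alpha*l = -1, so exp(alpha B) = cosh(-1) + (sinh(-1)/1)*B = cosh(1) + (-sinh(1))*B.
Answer: cosh(1) + 25590*sinh(1)/67487*e12 - 71887*sinh(1)/67487*e13 - 6450*sinh(1)/67487*e23


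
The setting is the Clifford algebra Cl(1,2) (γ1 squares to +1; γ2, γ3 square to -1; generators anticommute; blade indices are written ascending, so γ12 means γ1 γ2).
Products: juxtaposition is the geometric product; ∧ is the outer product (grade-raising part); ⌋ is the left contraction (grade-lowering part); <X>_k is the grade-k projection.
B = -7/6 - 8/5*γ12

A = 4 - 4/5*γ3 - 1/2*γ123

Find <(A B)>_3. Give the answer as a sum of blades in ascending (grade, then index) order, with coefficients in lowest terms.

step 1: -14/3 + 26/15*γ3 - 32/5*γ12 + 559/300*γ123
step 2: 559/300*γ123
Answer: 559/300*γ123


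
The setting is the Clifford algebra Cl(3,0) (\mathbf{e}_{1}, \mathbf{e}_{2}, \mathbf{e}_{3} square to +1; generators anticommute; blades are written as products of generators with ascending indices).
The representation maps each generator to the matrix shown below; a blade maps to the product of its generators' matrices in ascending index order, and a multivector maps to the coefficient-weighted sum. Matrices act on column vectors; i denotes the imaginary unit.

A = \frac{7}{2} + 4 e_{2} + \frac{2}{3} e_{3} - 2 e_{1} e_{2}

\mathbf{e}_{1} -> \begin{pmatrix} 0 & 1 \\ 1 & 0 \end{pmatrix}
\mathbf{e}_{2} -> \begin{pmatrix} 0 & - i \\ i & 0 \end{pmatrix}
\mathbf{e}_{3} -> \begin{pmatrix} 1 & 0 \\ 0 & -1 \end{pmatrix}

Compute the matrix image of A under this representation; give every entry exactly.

Bivector images (products of the table entries): rho(e_{1} e_{2}) = rho(\mathbf{e}_{1})rho(\mathbf{e}_{2}) = \begin{pmatrix} i & 0 \\ 0 & - i \end{pmatrix}.
M = (\frac{7}{2})*1 + (4)*rho(e_{2}) + (\frac{2}{3})*rho(e_{3}) + (-2)*rho(e_{1} e_{2}), summed entrywise (1 is the identity matrix):
Answer: \begin{pmatrix} \frac{25}{6} - 2 i & - 4 i \\ 4 i & \frac{17}{6} + 2 i \end{pmatrix}


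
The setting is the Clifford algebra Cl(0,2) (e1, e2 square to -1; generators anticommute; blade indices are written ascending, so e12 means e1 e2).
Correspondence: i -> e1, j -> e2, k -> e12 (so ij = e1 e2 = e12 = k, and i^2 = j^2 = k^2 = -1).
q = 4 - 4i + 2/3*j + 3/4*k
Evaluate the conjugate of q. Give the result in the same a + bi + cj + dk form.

In blades: q = 4 - 4*e1 + 2/3*e2 + 3/4*e12.
Conjugation here is Clifford conjugation: the scalar is fixed and the grade-1 and grade-2 blades all flip sign, giving 4 + 4*e1 - 2/3*e2 - 3/4*e12; translating back:
Answer: 4 + 4i - 2/3*j - 3/4*k


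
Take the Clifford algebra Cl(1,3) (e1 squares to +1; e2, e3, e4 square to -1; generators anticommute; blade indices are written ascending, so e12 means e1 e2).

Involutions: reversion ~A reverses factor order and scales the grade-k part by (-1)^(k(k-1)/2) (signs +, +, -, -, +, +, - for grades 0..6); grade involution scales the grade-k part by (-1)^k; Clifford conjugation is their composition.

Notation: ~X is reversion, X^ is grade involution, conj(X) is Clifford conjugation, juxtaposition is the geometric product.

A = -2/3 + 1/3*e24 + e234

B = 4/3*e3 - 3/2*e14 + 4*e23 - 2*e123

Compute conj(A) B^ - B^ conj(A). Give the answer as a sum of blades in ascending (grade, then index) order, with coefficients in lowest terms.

first term: 8/9*e3 - 4*e4 - 1/2*e12 + 3*e14 - 8/3*e23 - 4/3*e24 + 4/3*e34 - 17/6*e123 + 2/3*e134 - 4/9*e234
second term: 8/9*e3 - 4*e4 + 1/2*e12 - e14 - 8/3*e23 - 4/3*e24 - 4/3*e34 + 1/6*e123 - 2/3*e134 - 4/9*e234
Answer: -e12 + 4*e14 + 8/3*e34 - 3*e123 + 4/3*e134


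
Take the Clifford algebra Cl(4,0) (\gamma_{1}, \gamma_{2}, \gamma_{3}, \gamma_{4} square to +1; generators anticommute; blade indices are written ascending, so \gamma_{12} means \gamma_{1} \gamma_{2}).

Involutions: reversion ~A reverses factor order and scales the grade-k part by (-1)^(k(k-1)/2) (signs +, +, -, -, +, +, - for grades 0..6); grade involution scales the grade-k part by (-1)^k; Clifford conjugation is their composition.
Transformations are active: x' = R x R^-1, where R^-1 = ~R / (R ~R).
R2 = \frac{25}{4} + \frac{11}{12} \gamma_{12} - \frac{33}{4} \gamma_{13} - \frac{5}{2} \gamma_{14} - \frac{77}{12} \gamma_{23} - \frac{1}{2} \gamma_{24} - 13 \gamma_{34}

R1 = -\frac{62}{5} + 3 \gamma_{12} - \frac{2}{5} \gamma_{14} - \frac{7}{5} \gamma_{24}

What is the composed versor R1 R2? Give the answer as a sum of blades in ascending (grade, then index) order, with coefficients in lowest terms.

Distribute over the terms of R1 (each basis-blade product reordered to ascending indices, repeated generators contracted through their squares):
(-\frac{62}{5}) R2 = -\frac{155}{2} - \frac{341}{30} \gamma_{12} + \frac{1023}{10} \gamma_{13} + 31 \gamma_{14} + \frac{2387}{30} \gamma_{23} + \frac{31}{5} \gamma_{24} + \frac{806}{5} \gamma_{34}
(3 \gamma_{12}) R2 = -\frac{11}{4} + \frac{75}{4} \gamma_{12} - \frac{77}{4} \gamma_{13} - \frac{3}{2} \gamma_{14} + \frac{99}{4} \gamma_{23} + \frac{15}{2} \gamma_{24} - 39 \gamma_{1234}
(-\frac{2}{5} \gamma_{14}) R2 = -1 - \frac{1}{5} \gamma_{12} - \frac{26}{5} \gamma_{13} - \frac{5}{2} \gamma_{14} - \frac{11}{30} \gamma_{24} + \frac{33}{10} \gamma_{34} + \frac{77}{30} \gamma_{1234}
(-\frac{7}{5} \gamma_{24}) R2 = -\frac{7}{10} + \frac{7}{2} \gamma_{12} + \frac{77}{60} \gamma_{14} - \frac{91}{5} \gamma_{23} - \frac{35}{4} \gamma_{24} + \frac{539}{60} \gamma_{34} - \frac{231}{20} \gamma_{1234}
Summing the partial products and collecting blades:
Answer: -\frac{1639}{20} + \frac{641}{60} \gamma_{12} + \frac{1557}{20} \gamma_{13} + \frac{1697}{60} \gamma_{14} + \frac{5167}{60} \gamma_{23} + \frac{55}{12} \gamma_{24} + \frac{10409}{60} \gamma_{34} - \frac{2879}{60} \gamma_{1234}


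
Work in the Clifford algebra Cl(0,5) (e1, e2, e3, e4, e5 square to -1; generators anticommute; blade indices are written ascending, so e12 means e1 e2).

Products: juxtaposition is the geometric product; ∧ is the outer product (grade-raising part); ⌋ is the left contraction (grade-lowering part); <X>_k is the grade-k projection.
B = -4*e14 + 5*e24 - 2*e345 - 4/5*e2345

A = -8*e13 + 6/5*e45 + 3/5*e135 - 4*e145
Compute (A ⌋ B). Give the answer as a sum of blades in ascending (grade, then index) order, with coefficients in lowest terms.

step 1: 12/5*e3 + 24/25*e23
Answer: 12/5*e3 + 24/25*e23


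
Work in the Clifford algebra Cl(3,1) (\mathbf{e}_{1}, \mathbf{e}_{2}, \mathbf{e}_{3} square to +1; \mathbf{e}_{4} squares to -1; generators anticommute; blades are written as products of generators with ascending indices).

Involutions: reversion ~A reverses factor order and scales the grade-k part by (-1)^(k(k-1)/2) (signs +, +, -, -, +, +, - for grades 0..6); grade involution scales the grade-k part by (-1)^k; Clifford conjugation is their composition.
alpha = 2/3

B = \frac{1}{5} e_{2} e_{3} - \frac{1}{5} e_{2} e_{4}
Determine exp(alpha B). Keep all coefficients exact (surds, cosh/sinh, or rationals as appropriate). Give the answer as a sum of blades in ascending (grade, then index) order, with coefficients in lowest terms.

B^2 term by term: the squares give (\frac{1}{5})^2*(e_{2} e_{3})^2 + (-\frac{1}{5})^2*(e_{2} e_{4})^2 = \frac{1}{25}*(-1) + \frac{1}{25}*(+1) = 0 (each basis 2-blade squares to minus the product of its generators' squares); cross terms between blades sharing an index anticommute and cancel. So B^2 = 0.
B^2 = 0, hence only two terms survive: exp(alpha B) = 1 + alpha B (parabolic case).
Answer: 1 + \frac{2}{15} e_{2} e_{3} - \frac{2}{15} e_{2} e_{4}


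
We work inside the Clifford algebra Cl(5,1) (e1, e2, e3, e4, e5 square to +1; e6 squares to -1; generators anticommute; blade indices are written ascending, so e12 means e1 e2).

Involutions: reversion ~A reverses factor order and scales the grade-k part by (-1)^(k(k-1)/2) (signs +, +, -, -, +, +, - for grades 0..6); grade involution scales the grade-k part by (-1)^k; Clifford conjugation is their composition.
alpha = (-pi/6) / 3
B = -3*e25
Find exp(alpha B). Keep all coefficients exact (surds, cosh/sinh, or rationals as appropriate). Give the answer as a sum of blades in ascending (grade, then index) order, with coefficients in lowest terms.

B^2 = (-3)^2*(e25)^2 = 9*(-1) = -9 (a basis 2-blade squares to minus the product of its generators' squares).
B^2 = -9 — since the square is negative, the closed form is circular: l = 3, alpha*l = -pi/6, so exp(alpha B) = cos(-pi/6) + (sin(-pi/6)/3)*B = sqrt(3)/2 + (-1/6)*B.
Answer: sqrt(3)/2 + 1/2*e25


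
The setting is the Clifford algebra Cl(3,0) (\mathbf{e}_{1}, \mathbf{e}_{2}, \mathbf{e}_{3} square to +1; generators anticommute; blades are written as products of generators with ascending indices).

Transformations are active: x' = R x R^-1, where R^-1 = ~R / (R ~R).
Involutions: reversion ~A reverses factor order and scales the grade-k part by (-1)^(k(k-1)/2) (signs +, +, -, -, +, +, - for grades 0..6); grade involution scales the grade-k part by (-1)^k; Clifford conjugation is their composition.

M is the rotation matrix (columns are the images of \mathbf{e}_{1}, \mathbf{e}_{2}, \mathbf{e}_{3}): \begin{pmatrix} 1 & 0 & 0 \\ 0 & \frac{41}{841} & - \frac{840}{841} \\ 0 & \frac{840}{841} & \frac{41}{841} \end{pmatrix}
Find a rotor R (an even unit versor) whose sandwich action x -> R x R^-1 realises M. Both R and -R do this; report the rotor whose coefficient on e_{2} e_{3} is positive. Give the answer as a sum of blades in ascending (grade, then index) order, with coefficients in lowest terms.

Method: write R = a + b12*e_{1} e_{2} + b13*e_{1} e_{3} + b23*e_{2} e_{3} with a^2 + b12^2 + b13^2 + b23^2 = 1 (so R^-1 = ~R). Expanding the columns R e_j ~R gives tr M = 4a^2 - 1 and, from the antisymmetric part, M21 - M12 = -4a*b12, M13 - M31 = 4a*b13, M32 - M23 = -4a*b23.
Here tr M = \frac{923}{841}, so a^2 = (1 + tr M)/4 = \frac{441}{841} and a = ±\frac{21}{29}. Taking a = \frac{21}{29}: M21 - M12 = 0, M13 - M31 = 0, M32 - M23 = \frac{1680}{841}, giving b12 = 0, b13 = 0, b23 = -\frac{20}{29}, i.e. R = \frac{21}{29} - \frac{20}{29} e_{2} e_{3}.
Its e_{2} e_{3} coefficient is negative, so report the other preimage -R.
Answer: -\frac{21}{29} + \frac{20}{29} e_{2} e_{3}. Note: both R and -R realise this M (trace \frac{923}{841}); the covering map identifies them, and the e_{2} e_{3}-coefficient sign is the tie-breaker.


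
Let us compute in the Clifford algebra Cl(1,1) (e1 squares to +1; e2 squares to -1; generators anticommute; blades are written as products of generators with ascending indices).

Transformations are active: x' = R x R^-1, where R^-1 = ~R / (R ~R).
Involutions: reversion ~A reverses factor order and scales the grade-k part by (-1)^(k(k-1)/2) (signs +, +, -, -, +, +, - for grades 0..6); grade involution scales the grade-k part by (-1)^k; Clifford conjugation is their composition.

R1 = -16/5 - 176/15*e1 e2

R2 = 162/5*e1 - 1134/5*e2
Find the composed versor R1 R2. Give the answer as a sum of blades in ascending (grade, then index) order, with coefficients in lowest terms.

Distribute over the terms of R1 (each basis-blade product reordered to ascending indices, repeated generators contracted through their squares):
(-16/5) R2 = -2592/25*e1 + 18144/25*e2
(-176/15*e1 e2) R2 = -66528/25*e1 + 9504/25*e2
Summing the partial products and collecting blades:
Answer: -13824/5*e1 + 27648/25*e2


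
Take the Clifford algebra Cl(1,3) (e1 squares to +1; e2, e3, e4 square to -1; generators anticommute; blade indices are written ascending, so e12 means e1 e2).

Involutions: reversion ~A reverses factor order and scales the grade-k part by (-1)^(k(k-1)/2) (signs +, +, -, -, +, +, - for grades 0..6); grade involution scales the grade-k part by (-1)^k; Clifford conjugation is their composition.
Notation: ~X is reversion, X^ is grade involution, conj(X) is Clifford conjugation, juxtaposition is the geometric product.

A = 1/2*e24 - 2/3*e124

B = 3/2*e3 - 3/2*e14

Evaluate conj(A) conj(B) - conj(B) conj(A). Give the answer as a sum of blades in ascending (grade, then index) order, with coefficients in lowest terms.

first term: e2 + 3/4*e12 - 3/4*e234 - e1234
second term: e2 - 3/4*e12 - 3/4*e234 + e1234
Answer: 3/2*e12 - 2*e1234


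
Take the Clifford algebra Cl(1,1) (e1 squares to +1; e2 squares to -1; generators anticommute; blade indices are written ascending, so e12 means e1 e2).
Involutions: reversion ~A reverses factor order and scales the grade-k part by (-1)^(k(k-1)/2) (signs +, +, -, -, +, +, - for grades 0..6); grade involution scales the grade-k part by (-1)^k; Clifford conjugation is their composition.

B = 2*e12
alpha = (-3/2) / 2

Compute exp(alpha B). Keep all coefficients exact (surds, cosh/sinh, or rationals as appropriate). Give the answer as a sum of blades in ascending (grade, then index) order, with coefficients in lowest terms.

B^2 = (2)^2*(e12)^2 = 4*(+1) = 4 (a basis 2-blade squares to minus the product of its generators' squares).
B^2 = 4 — hyperbolic case — the even/odd split gives cosh and sinh: l = 2, alpha*l = -3/2, so exp(alpha B) = cosh(-3/2) + (sinh(-3/2)/2)*B = cosh(3/2) + (-sinh(3/2)/2)*B.
Answer: cosh(3/2) - sinh(3/2)*e12


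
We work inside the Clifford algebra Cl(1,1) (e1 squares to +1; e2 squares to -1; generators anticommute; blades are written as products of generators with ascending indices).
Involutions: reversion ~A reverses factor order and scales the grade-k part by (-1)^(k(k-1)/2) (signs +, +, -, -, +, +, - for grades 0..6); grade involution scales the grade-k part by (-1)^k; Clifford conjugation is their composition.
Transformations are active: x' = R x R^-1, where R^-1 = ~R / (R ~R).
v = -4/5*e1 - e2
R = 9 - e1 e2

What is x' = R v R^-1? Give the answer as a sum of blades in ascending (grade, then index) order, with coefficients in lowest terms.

~R = 9 + e1 e2, and R ~R = 80, so R^-1 = ~R / (80).
R v = -41/5*e1 - 49/5*e2
Answer: -209/200*e1 - 241/200*e2


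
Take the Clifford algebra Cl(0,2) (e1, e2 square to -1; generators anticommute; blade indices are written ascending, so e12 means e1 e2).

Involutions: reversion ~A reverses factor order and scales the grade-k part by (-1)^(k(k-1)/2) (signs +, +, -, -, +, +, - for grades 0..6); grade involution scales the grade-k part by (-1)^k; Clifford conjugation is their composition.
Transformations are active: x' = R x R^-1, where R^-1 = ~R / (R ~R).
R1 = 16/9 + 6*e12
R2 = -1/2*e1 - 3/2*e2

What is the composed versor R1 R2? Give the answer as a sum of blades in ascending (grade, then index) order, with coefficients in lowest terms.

Distribute over the terms of R1 (each basis-blade product reordered to ascending indices, repeated generators contracted through their squares):
(16/9) R2 = -8/9*e1 - 8/3*e2
(6*e12) R2 = 9*e1 - 3*e2
Summing the partial products and collecting blades:
Answer: 73/9*e1 - 17/3*e2


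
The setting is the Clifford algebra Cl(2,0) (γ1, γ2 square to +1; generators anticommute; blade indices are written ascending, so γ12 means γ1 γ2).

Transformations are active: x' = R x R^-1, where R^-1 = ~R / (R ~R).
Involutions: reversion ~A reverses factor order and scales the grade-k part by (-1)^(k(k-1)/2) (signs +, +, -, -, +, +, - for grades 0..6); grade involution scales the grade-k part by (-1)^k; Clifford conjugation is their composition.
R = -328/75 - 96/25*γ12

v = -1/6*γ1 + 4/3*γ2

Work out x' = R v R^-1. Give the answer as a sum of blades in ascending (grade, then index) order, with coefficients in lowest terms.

~R = -328/75 + 96/25*γ12, and R ~R = 190528/5625, so R^-1 = ~R / (190528/5625).
R v = -988/225*γ1 - 1456/225*γ2
Answer: 1787/1374*γ1 + 232/687*γ2


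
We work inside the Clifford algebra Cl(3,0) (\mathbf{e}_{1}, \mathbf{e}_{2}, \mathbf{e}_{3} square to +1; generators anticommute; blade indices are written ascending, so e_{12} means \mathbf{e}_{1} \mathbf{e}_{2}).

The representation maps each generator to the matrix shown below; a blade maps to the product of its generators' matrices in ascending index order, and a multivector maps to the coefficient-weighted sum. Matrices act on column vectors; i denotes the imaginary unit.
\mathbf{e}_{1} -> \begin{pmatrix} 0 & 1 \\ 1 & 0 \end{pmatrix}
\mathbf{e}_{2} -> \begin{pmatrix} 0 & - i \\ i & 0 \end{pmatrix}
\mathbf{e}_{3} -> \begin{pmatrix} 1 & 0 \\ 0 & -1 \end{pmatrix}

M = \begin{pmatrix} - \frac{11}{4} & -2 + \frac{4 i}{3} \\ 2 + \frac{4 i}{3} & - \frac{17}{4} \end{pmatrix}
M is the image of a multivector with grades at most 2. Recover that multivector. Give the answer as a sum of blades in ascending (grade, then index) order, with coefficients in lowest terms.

Method: 1, rho(e_{1}), rho(e_{2}), rho(e_{3}) form a trace-orthogonal basis of the 2x2 complex matrices (tr(X Y) = 2 if X = Y, else 0), so M = m0*1 + m1*rho(e_{1}) + m2*rho(e_{2}) + m3*rho(e_{3}) with m0 = tr(M)/2 = - \frac{7}{2}, m1 = tr(M rho(e_{1}))/2 = \frac{4 i}{3}, m2 = tr(M rho(e_{2}))/2 = - 2 i, m3 = tr(M rho(e_{3}))/2 = \frac{3}{4}.
Multiplying table entries, the bivector images are rho(e_{12}) = i*rho(e_{3}), rho(e_{13}) = -i*rho(e_{2}), rho(e_{23}) = i*rho(e_{1}); with real blade coefficients the real parts of m0..m3 are the coefficients of 1, e_{1}, e_{2}, e_{3} and the imaginary parts give the bivectors (e_{23}: Im m1, e_{13}: -Im m2, e_{12}: Im m3).
Answer: -\frac{7}{2} + \frac{3}{4} e_{3} + 2 e_{13} + \frac{4}{3} e_{23}


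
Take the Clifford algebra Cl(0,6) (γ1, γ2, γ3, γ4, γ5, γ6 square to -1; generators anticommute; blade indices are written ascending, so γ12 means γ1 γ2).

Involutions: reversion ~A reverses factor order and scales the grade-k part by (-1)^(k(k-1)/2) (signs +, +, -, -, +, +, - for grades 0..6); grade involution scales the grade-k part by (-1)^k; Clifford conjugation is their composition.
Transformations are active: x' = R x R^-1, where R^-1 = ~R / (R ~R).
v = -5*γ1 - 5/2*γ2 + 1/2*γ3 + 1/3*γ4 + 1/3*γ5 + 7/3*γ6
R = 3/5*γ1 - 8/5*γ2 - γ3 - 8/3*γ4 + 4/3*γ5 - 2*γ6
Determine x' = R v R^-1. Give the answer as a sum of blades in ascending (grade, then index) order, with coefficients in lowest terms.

~R = 3/5*γ1 - 8/5*γ2 - γ3 - 8/3*γ4 + 4/3*γ5 - 2*γ6, and R ~R = -3782/225, so R^-1 = ~R / (-3782/225).
R v = 83/18 - 19/2*γ12 - 47/10*γ13 - 197/15*γ14 + 103/15*γ15 - 43/5*γ16 - 33/10*γ23 - 36/5*γ24 + 14/5*γ25 - 131/15*γ26 + γ34 - γ35 - 4/3*γ36 - 4/3*γ45 - 50/9*γ46 + 34/9*γ56
Answer: 17665/3782*γ1 + 12775/3782*γ2 + 92/1891*γ3 + 6409/5673*γ4 - 6041/5673*γ5 - 7012/5673*γ6


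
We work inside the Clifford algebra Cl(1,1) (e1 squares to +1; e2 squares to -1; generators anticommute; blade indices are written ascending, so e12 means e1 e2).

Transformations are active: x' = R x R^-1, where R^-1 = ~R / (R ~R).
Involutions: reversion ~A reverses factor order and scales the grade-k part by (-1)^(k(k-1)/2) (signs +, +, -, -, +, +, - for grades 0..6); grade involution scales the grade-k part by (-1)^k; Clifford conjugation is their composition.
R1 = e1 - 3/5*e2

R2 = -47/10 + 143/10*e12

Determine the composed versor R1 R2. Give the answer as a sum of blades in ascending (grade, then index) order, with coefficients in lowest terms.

Distribute over the terms of R1 (each basis-blade product reordered to ascending indices, repeated generators contracted through their squares):
(e1) R2 = -47/10*e1 + 143/10*e2
(-3/5*e2) R2 = -429/50*e1 + 141/50*e2
Summing the partial products and collecting blades:
Answer: -332/25*e1 + 428/25*e2


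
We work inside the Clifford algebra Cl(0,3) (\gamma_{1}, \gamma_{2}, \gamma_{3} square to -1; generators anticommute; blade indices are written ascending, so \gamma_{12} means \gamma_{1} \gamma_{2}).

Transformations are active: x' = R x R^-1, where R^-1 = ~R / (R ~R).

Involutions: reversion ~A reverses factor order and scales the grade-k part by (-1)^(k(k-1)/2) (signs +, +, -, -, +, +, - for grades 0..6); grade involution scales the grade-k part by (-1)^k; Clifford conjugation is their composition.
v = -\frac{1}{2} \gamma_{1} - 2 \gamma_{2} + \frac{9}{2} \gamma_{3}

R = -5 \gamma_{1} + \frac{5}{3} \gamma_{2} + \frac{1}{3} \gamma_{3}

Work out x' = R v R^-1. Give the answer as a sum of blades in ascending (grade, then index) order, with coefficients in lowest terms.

~R = -5 \gamma_{1} + \frac{5}{3} \gamma_{2} + \frac{1}{3} \gamma_{3}, and R ~R = -\frac{251}{9}, so R^-1 = ~R / (-\frac{251}{9}).
R v = -\frac{2}{3} + \frac{65}{6} \gamma_{12} - \frac{67}{3} \gamma_{13} + \frac{49}{6} \gamma_{23}
Answer: \frac{131}{502} \gamma_{1} + \frac{522}{251} \gamma_{2} - \frac{2251}{502} \gamma_{3}


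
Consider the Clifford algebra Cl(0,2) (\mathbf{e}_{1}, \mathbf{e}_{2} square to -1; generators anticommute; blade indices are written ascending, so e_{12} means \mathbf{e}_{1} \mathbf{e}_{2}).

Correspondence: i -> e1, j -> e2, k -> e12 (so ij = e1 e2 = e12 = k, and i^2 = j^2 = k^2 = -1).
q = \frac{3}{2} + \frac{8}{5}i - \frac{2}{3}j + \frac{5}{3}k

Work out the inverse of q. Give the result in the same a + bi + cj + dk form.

In blades: q = \frac{3}{2} + \frac{8}{5} e_{1} - \frac{2}{3} e_{2} + \frac{5}{3} e_{12}.
With qbar = \frac{3}{2} - \frac{8}{5} e_{1} + \frac{2}{3} e_{2} - \frac{5}{3} e_{12} (scalar fixed, mapped units negated), q qbar = \frac{7229}{900} (the sum of squared coefficients), so q^-1 = qbar / (\frac{7229}{900}) = \frac{1350}{7229} - \frac{1440}{7229} e_{1} + \frac{600}{7229} e_{2} - \frac{1500}{7229} e_{12}; translating back:
Answer: \frac{1350}{7229} - \frac{1440}{7229}i + \frac{600}{7229}j - \frac{1500}{7229}k


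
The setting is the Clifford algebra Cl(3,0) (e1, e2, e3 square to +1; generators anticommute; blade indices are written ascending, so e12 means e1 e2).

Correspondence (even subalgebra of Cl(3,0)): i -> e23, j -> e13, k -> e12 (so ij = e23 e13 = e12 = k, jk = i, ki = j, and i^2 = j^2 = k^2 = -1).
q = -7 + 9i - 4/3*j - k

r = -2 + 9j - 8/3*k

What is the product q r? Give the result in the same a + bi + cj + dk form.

In blades: q = -7 - e12 - 4/3*e13 + 9*e23, r = -2 - 8/3*e12 + 9*e13.
Distribute q over r term by term (generator squares from the signature, products reordered to ascending indices): (-7)*r = 14 + 56/3*e12 - 63*e13; (-e12)*r = -8/3 + 2*e12 + 9*e23; (-4/3*e13)*r = 12 + 8/3*e13 + 32/9*e23; (9*e23)*r = 81*e12 + 24*e13 - 18*e23.
Sum: 70/3 + 305/3*e12 - 109/3*e13 - 49/9*e23; translating back through the correspondence:
Answer: 70/3 - 49/9*i - 109/3*j + 305/3*k


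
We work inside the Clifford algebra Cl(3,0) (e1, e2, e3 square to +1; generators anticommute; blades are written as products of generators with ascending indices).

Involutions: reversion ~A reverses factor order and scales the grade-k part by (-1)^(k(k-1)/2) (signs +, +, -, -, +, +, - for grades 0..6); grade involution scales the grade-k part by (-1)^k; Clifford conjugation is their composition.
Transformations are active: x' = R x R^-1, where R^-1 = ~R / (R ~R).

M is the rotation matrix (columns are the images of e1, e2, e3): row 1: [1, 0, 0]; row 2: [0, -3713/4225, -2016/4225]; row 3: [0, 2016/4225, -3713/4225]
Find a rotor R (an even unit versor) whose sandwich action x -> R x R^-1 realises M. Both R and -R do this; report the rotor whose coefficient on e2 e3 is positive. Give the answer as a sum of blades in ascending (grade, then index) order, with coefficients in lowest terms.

Method: write R = a + b12*e1 e2 + b13*e1 e3 + b23*e2 e3 with a^2 + b12^2 + b13^2 + b23^2 = 1 (so R^-1 = ~R). Expanding the columns R e_j ~R gives tr M = 4a^2 - 1 and, from the antisymmetric part, M21 - M12 = -4a*b12, M13 - M31 = 4a*b13, M32 - M23 = -4a*b23.
Here tr M = -3201/4225, so a^2 = (1 + tr M)/4 = 256/4225 and a = ±16/65. Taking a = 16/65: M21 - M12 = 0, M13 - M31 = 0, M32 - M23 = 4032/4225, giving b12 = 0, b13 = 0, b23 = -63/65, i.e. R = 16/65 - 63/65*e2 e3.
Its e2 e3 coefficient is negative, so report the other preimage -R.
Answer: -16/65 + 63/65*e2 e3. Uniqueness: Spin(3) -> SO(3) maps R and -R to the same rotation of trace -3201/4225; fixing the sign of the e2 e3 coefficient removes the ambiguity.


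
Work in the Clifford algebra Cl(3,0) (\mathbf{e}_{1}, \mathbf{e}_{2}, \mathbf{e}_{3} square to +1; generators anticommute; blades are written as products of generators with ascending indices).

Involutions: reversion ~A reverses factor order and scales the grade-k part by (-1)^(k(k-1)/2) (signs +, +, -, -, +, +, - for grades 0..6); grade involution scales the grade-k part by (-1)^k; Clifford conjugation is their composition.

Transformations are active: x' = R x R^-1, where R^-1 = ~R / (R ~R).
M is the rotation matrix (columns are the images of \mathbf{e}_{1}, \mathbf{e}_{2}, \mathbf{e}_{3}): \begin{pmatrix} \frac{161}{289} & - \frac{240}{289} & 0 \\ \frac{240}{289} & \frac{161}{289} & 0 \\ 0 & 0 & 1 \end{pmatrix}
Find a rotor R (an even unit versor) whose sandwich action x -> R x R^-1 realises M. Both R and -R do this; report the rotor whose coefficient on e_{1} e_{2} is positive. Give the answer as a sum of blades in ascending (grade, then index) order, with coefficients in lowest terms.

Method: write R = a + b12*e_{1} e_{2} + b13*e_{1} e_{3} + b23*e_{2} e_{3} with a^2 + b12^2 + b13^2 + b23^2 = 1 (so R^-1 = ~R). Expanding the columns R e_j ~R gives tr M = 4a^2 - 1 and, from the antisymmetric part, M21 - M12 = -4a*b12, M13 - M31 = 4a*b13, M32 - M23 = -4a*b23.
Here tr M = \frac{611}{289}, so a^2 = (1 + tr M)/4 = \frac{225}{289} and a = ±\frac{15}{17}. Taking a = \frac{15}{17}: M21 - M12 = \frac{480}{289}, M13 - M31 = 0, M32 - M23 = 0, giving b12 = -\frac{8}{17}, b13 = 0, b23 = 0, i.e. R = \frac{15}{17} - \frac{8}{17} e_{1} e_{2}.
Its e_{1} e_{2} coefficient is negative, so report the other preimage -R.
Answer: -\frac{15}{17} + \frac{8}{17} e_{1} e_{2}. Sheet selection: the two-to-one cover makes ±R indistinguishable at the matrix level (trace \frac{611}{289}), so uniqueness comes from the required sign on e_{1} e_{2}.


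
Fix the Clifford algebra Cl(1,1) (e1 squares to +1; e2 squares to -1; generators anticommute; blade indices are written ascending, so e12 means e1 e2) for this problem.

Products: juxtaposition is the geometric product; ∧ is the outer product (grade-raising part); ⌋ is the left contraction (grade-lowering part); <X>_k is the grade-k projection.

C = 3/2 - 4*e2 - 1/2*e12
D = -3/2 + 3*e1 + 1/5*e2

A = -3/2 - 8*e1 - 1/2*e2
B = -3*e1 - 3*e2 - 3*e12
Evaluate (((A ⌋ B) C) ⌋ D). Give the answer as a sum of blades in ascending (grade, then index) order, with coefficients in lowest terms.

step 1: 45/2 + 6*e1 + 57/2*e2 + 9/2*e12
step 2: 291/2 + 51/4*e1 - 201/4*e2 - 57/2*e12
step 3: -3399/20 + 873/2*e1 + 291/10*e2
Answer: -3399/20 + 873/2*e1 + 291/10*e2


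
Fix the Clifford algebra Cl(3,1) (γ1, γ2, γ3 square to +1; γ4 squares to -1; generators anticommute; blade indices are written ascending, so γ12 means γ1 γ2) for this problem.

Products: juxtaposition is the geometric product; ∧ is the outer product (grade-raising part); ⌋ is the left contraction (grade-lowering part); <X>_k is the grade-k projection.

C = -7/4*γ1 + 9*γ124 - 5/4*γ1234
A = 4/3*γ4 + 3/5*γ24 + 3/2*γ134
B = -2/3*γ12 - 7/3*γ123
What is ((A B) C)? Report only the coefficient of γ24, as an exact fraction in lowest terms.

step 1: 2/5*γ14 + 7/2*γ24 - 8/9*γ124 - 7/5*γ134 - γ234 + 28/9*γ1234
step 2: -37/9 + 121/4*γ1 - 37/20*γ2 + 242/9*γ3 + 7/10*γ4 - 37/8*γ13 + 121/10*γ23 + 14/9*γ24 + 49/20*γ34 - 49/8*γ124 + 49/9*γ234 - 7/4*γ1234
Answer: 14/9


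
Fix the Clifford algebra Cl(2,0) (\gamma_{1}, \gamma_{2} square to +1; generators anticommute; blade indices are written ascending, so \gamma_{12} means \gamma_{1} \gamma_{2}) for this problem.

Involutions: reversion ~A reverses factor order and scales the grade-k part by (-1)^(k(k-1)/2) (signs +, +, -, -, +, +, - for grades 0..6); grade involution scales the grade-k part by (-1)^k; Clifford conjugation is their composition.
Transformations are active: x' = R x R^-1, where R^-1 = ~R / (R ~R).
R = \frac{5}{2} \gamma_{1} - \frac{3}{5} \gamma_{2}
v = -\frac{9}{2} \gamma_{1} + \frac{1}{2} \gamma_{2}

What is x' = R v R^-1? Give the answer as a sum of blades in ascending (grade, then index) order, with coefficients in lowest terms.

~R = \frac{5}{2} \gamma_{1} - \frac{3}{5} \gamma_{2}, and R ~R = \frac{661}{100}, so R^-1 = ~R / (\frac{661}{100}).
R v = -\frac{231}{20} - \frac{29}{20} \gamma_{12}
Answer: -\frac{5601}{1322} \gamma_{1} + \frac{2111}{1322} \gamma_{2}
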